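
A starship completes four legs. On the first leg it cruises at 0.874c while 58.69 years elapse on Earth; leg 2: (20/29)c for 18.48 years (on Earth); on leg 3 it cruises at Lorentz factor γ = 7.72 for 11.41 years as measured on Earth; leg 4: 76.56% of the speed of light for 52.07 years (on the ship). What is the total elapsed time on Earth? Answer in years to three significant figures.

Δt = 170 years

Leg 1: 58.69 years is already measured on Earth.
Leg 2: 18.48 years is already measured on Earth.
Leg 3: 11.41 years is already measured on Earth.
Leg 4: β = 0.7656; γ = 1/√(1 − 0.7656²) = 1/√0.4139 = 1.554; Δt_4 = 1.554 × 52.07 = 80.94 years.
Total: 58.69 + 18.48 + 11.41 + 80.94 years.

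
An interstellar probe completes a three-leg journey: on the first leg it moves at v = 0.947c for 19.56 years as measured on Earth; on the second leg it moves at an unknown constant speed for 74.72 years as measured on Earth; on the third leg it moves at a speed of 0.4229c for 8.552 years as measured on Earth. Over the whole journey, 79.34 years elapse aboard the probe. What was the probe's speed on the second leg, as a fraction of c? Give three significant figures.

β = 0.486

Leg 1: γ = 1/√(1 − 0.947²) = 1/√0.1032 = 3.113; τ_1 = 19.56/3.113 = 6.283 years.
Leg 2: speed unknown; τ_2 = 74.72/γ_2.
Leg 3: γ = 1/√(1 − 0.4229²) = 1/√0.8212 = 1.104; τ_3 = 8.552/1.104 = 7.750 years.
Total proper time: 6.283 + τ_2 + 7.750 = 79.34, so τ_2 = 79.34 − 14.03 = 65.31 years.
γ_2 = 74.72/65.31 = 1.144; β = √(1 − 1/γ²) = √0.2361.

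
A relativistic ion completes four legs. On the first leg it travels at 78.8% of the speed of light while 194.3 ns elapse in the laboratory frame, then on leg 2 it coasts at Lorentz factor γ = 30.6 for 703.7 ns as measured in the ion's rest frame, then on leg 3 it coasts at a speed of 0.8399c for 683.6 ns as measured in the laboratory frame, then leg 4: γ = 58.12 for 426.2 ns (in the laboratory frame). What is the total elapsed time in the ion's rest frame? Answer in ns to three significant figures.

τ = 1200 ns

Leg 1: β = 0.788; γ = 1/√(1 − 0.788²) = 1/√0.3791 = 1.624; τ_1 = 194.3/1.624 = 119.6 ns.
Leg 2: 703.7 ns is already measured in the ion's rest frame.
Leg 3: γ = 1/√(1 − 0.8399²) = 1/√0.2946 = 1.842; τ_3 = 683.6/1.842 = 371.0 ns.
Leg 4: γ = 58.12; τ_4 = 426.2/58.12 = 7.333 ns.
Total: 119.6 + 703.7 + 371.0 + 7.333 ns.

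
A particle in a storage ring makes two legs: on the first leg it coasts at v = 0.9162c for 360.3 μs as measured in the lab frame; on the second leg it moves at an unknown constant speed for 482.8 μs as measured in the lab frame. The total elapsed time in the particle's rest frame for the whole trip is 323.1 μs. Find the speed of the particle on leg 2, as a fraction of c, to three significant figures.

β = 0.929

Leg 1: γ = 1/√(1 − 0.9162²) = 1/√0.1606 = 2.495; τ_1 = 360.3/2.495 = 144.4 μs.
Leg 2: speed unknown; τ_2 = 482.8/γ_2.
Total proper time: 144.4 + τ_2 = 323.1, so τ_2 = 323.1 − 144.4 = 178.7 μs.
γ_2 = 482.8/178.7 = 2.701; β = √(1 − 1/γ²) = √0.8630.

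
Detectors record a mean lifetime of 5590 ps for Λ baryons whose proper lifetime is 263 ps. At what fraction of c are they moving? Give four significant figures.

γ = Δt/τ₀ = 5590/263 = 21.25
β = √(1 − 1/γ²) = √(1 − 0.002214) = √0.9978

β = 0.9989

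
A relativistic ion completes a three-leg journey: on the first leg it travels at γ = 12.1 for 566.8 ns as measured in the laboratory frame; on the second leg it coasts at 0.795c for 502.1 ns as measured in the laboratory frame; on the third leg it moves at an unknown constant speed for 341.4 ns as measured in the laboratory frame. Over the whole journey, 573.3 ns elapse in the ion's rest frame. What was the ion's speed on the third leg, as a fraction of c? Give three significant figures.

β = 0.760

Leg 1: γ = 12.1; τ_1 = 566.8/12.10 = 46.84 ns.
Leg 2: γ = 1/√(1 − 0.795²) = 1/√0.3680 = 1.649; τ_2 = 502.1/1.649 = 304.6 ns.
Leg 3: speed unknown; τ_3 = 341.4/γ_3.
Total proper time: 46.84 + 304.6 + τ_3 = 573.3, so τ_3 = 573.3 − 351.4 = 221.9 ns.
γ_3 = 341.4/221.9 = 1.539; β = √(1 − 1/γ²) = √0.5776.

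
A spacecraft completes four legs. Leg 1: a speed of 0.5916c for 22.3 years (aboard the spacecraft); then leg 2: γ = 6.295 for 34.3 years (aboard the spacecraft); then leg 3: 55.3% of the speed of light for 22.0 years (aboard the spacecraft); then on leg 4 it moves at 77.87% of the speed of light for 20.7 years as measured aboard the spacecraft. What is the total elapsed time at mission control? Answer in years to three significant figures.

Leg 1: γ = 1/√(1 − 0.5916²) = 1/√0.6500 = 1.240; Δt_1 = 1.240 × 22.3 = 27.66 years.
Leg 2: γ = 6.295; Δt_2 = 6.295 × 34.3 = 215.9 years.
Leg 3: β = 0.553; γ = 1/√(1 − 0.553²) = 1/√0.6942 = 1.200; Δt_3 = 1.200 × 22.0 = 26.40 years.
Leg 4: β = 0.7787; γ = 1/√(1 − 0.7787²) = 1/√0.3936 = 1.594; Δt_4 = 1.594 × 20.7 = 32.99 years.
Total: 27.66 + 215.9 + 26.40 + 32.99 years.

Δt = 303 years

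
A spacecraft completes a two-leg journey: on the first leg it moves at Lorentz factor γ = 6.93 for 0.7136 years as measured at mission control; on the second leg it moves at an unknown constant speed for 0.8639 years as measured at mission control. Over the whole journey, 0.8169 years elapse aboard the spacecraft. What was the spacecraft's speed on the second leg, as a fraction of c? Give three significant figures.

β = 0.563

Leg 1: γ = 6.93; τ_1 = 0.7136/6.930 = 0.1030 years.
Leg 2: speed unknown; τ_2 = 0.8639/γ_2.
Total proper time: 0.1030 + τ_2 = 0.8169, so τ_2 = 0.8169 − 0.1030 = 0.7139 years.
γ_2 = 0.8639/0.7139 = 1.210; β = √(1 − 1/γ²) = √0.3171.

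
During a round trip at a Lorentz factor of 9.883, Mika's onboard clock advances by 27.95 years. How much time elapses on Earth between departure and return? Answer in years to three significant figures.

Δt = 276 years

γ = 9.883
Earth-frame duration is the dilated interval: Δt = γτ = 9.883 × 27.95 years.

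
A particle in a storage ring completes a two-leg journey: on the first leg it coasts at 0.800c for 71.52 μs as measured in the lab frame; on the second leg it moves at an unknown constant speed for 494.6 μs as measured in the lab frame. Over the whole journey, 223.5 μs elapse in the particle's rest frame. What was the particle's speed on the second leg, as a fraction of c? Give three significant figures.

β = 0.931

Leg 1: γ = 1/√(1 − 0.800²) = 5/3 ≈ 1.667; τ_1 = 71.52/1.667 = 42.91 μs.
Leg 2: speed unknown; τ_2 = 494.6/γ_2.
Total proper time: 42.91 + τ_2 = 223.5, so τ_2 = 223.5 − 42.91 = 180.6 μs.
γ_2 = 494.6/180.6 = 2.739; β = √(1 − 1/γ²) = √0.8667.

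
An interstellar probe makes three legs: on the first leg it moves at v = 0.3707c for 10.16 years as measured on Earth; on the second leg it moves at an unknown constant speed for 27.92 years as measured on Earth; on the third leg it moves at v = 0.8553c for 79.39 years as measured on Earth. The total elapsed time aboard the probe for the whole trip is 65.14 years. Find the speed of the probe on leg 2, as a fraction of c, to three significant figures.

β = 0.853

Leg 1: γ = 1/√(1 − 0.3707²) = 1/√0.8626 = 1.077; τ_1 = 10.16/1.077 = 9.436 years.
Leg 2: speed unknown; τ_2 = 27.92/γ_2.
Leg 3: γ = 1/√(1 − 0.8553²) = 1/√0.2685 = 1.930; τ_3 = 79.39/1.930 = 41.13 years.
Total proper time: 9.436 + τ_2 + 41.13 = 65.14, so τ_2 = 65.14 − 50.57 = 14.57 years.
γ_2 = 27.92/14.57 = 1.916; β = √(1 − 1/γ²) = √0.7277.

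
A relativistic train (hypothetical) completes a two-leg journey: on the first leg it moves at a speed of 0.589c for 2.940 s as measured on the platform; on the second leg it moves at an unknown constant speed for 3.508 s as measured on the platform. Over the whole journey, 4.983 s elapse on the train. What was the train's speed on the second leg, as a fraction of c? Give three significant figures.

Leg 1: γ = 1/√(1 − 0.589²) = 1/√0.6531 = 1.237; τ_1 = 2.940/1.237 = 2.376 s.
Leg 2: speed unknown; τ_2 = 3.508/γ_2.
Total proper time: 2.376 + τ_2 = 4.983, so τ_2 = 4.983 − 2.376 = 2.607 s.
γ_2 = 3.508/2.607 = 1.346; β = √(1 − 1/γ²) = √0.4477.

β = 0.669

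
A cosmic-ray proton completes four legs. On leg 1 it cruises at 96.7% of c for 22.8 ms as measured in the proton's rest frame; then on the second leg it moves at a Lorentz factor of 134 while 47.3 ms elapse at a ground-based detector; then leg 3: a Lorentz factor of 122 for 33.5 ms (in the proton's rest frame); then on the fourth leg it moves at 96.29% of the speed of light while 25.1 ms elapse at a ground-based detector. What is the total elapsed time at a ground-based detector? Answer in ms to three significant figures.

Leg 1: β = 0.967; γ = 1/√(1 − 0.967²) = 1/√0.06491 = 3.925; Δt_1 = 3.925 × 22.8 = 89.49 ms.
Leg 2: 47.3 ms is already measured at a ground-based detector.
Leg 3: γ = 122; Δt_3 = 122.0 × 33.5 = 4087 ms.
Leg 4: 25.1 ms is already measured at a ground-based detector.
Total: 89.49 + 47.30 + 4087 + 25.10 ms.

Δt = 4250 ms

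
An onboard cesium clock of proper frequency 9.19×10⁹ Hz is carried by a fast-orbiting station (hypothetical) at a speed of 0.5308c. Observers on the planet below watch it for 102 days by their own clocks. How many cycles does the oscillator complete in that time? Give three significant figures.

γ = 1/√(1 − 0.5308²) = 1/√0.7183 = 1.180
During 102 days of lab time, the oscillator's proper time advances by τ = Δt/γ = 102/1.180 = 86.44 days = 7.469×10⁶ s.
N = f × τ = 9.19×10⁹ × 7.469×10⁶ = 6.864×10¹⁶.

N = 6.86×10¹⁶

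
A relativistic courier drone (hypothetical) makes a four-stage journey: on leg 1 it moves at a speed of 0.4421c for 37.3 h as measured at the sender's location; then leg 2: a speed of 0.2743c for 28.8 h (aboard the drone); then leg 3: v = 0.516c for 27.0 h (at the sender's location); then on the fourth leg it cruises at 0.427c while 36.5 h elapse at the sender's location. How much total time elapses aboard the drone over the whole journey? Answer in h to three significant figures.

τ = 118 h

Leg 1: γ = 1/√(1 − 0.4421²) = 1/√0.8045 = 1.115; τ_1 = 37.3/1.115 = 33.46 h.
Leg 2: 28.8 h is already measured aboard the drone.
Leg 3: γ = 1/√(1 − 0.516²) = 1/√0.7337 = 1.167; τ_3 = 27.0/1.167 = 23.13 h.
Leg 4: γ = 1/√(1 − 0.427²) = 1/√0.8177 = 1.106; τ_4 = 36.5/1.106 = 33.01 h.
Total: 33.46 + 28.80 + 23.13 + 33.01 h.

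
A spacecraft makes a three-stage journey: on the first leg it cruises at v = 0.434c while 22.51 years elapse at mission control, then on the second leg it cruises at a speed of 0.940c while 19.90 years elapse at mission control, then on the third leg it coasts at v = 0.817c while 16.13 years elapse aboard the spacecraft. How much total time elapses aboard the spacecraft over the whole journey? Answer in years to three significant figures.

Leg 1: γ = 1/√(1 − 0.434²) = 1/√0.8116 = 1.110; τ_1 = 22.51/1.110 = 20.28 years.
Leg 2: γ = 1/√(1 − 0.940²) = 1/√0.1164 = 2.931; τ_2 = 19.90/2.931 = 6.789 years.
Leg 3: 16.13 years is already measured aboard the spacecraft.
Total: 20.28 + 6.789 + 16.13 years.

τ = 43.2 years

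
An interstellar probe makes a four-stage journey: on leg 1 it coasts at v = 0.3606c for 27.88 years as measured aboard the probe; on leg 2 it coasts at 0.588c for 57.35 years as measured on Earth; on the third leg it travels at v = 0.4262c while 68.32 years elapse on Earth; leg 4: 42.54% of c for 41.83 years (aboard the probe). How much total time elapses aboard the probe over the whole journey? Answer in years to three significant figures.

Leg 1: 27.88 years is already measured aboard the probe.
Leg 2: γ = 1/√(1 − 0.588²) = 1/√0.6543 = 1.236; τ_2 = 57.35/1.236 = 46.39 years.
Leg 3: γ = 1/√(1 − 0.4262²) = 1/√0.8184 = 1.105; τ_3 = 68.32/1.105 = 61.80 years.
Leg 4: 41.83 years is already measured aboard the probe.
Total: 27.88 + 46.39 + 61.80 + 41.83 years.

τ = 178 years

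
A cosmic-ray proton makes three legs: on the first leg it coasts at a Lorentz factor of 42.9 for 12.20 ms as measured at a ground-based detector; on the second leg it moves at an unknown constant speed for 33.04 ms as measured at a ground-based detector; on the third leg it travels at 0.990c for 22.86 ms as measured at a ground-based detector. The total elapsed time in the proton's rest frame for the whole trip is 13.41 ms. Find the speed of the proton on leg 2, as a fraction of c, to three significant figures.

β = 0.954

Leg 1: γ = 42.9; τ_1 = 12.20/42.90 = 0.2844 ms.
Leg 2: speed unknown; τ_2 = 33.04/γ_2.
Leg 3: γ = 1/√(1 − 0.990²) = 1/√0.01990 = 7.089; τ_3 = 22.86/7.089 = 3.225 ms.
Total proper time: 0.2844 + τ_2 + 3.225 = 13.41, so τ_2 = 13.41 − 3.509 = 9.901 ms.
γ_2 = 33.04/9.901 = 3.337; β = √(1 − 1/γ²) = √0.9102.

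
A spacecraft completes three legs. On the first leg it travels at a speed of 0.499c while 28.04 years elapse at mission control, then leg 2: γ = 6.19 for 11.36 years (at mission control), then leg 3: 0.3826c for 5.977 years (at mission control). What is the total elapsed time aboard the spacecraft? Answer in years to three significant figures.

τ = 31.7 years

Leg 1: γ = 1/√(1 − 0.499²) = 1/√0.7510 = 1.154; τ_1 = 28.04/1.154 = 24.30 years.
Leg 2: γ = 6.19; τ_2 = 11.36/6.190 = 1.835 years.
Leg 3: γ = 1/√(1 − 0.3826²) = 1/√0.8536 = 1.082; τ_3 = 5.977/1.082 = 5.522 years.
Total: 24.30 + 1.835 + 5.522 years.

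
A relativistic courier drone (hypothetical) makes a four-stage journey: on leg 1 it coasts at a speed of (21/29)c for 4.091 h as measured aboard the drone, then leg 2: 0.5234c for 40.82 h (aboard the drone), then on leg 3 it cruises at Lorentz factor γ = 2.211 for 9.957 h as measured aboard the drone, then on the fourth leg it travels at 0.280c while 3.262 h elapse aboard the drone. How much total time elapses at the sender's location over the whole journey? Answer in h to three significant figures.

Leg 1: γ = 1/√(1 − (21/29)²) = 29/20 = 1.450; Δt_1 = 1.450 × 4.091 = 5.932 h.
Leg 2: γ = 1/√(1 − 0.5234²) = 1/√0.7261 = 1.174; Δt_2 = 1.174 × 40.82 = 47.91 h.
Leg 3: γ = 2.211; Δt_3 = 2.211 × 9.957 = 22.01 h.
Leg 4: γ = 1/√(1 − 0.280²) = 25/24 ≈ 1.042; Δt_4 = 1.042 × 3.262 = 3.398 h.
Total: 5.932 + 47.91 + 22.01 + 3.398 h.

Δt = 79.3 h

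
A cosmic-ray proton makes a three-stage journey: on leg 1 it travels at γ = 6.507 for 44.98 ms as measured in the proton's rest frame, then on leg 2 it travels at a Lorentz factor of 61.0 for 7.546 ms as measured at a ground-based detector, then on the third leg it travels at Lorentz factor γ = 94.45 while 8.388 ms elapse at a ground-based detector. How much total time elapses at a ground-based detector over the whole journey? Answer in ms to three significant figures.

Δt = 309 ms

Leg 1: γ = 6.507; Δt_1 = 6.507 × 44.98 = 292.7 ms.
Leg 2: 7.546 ms is already measured at a ground-based detector.
Leg 3: 8.388 ms is already measured at a ground-based detector.
Total: 292.7 + 7.546 + 8.388 ms.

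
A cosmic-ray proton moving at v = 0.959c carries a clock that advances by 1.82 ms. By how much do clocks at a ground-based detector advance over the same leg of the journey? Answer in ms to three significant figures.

Δt = 6.42 ms

γ = 1/√(1 − 0.959²) = 1/√0.08032 = 3.529
The interval measured in the proton's rest frame is the proper time (both events occur at the same place in that frame); the lab-frame interval is Δt = γτ = 3.529 × 1.82 ms.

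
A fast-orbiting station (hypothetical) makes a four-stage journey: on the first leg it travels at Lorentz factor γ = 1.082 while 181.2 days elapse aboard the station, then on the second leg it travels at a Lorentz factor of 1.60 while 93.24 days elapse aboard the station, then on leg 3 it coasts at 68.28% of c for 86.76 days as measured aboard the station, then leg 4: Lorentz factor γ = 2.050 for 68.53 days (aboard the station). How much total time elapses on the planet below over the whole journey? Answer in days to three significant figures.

Δt = 604 days

Leg 1: γ = 1.082; Δt_1 = 1.082 × 181.2 = 196.1 days.
Leg 2: γ = 1.60; Δt_2 = 1.600 × 93.24 = 149.2 days.
Leg 3: β = 0.6828; γ = 1/√(1 − 0.6828²) = 1/√0.5338 = 1.369; Δt_3 = 1.369 × 86.76 = 118.8 days.
Leg 4: γ = 2.050; Δt_4 = 2.050 × 68.53 = 140.5 days.
Total: 196.1 + 149.2 + 118.8 + 140.5 days.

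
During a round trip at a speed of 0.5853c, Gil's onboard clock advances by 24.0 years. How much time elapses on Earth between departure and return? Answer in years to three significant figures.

γ = 1/√(1 − 0.5853²) = 1/√0.6574 = 1.233
Earth-frame duration is the dilated interval: Δt = γτ = 1.233 × 24.0 years.

Δt = 29.6 years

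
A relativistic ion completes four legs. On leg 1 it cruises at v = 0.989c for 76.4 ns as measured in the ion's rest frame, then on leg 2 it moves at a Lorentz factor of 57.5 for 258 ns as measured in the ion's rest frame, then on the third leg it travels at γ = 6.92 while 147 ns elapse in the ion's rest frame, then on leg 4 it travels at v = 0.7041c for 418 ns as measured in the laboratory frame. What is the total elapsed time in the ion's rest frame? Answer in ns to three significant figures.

τ = 778 ns

Leg 1: 76.4 ns is already measured in the ion's rest frame.
Leg 2: 258 ns is already measured in the ion's rest frame.
Leg 3: 147 ns is already measured in the ion's rest frame.
Leg 4: γ = 1/√(1 − 0.7041²) = 1/√0.5042 = 1.408; τ_4 = 418/1.408 = 296.8 ns.
Total: 76.40 + 258.0 + 147.0 + 296.8 ns.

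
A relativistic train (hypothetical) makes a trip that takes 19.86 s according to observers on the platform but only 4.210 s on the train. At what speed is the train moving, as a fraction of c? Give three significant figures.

β = 0.977

The proper time is measured on the train (both events occur at the train's location); Δt is measured on the platform. γ = Δt/τ = 19.86/4.210 = 4.717.
β = √(1 − 1/γ²) = √(1 − 0.04494) = √0.9551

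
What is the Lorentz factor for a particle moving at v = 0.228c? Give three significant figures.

γ = 1.03

γ = 1/√(1 − 0.228²) = 1/√0.9480 = 1.027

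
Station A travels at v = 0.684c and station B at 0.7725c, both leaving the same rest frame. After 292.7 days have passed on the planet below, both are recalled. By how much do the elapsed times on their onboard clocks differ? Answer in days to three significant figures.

A: γ = 1/√(1 − 0.684²) = 1/√0.5321 = 1.371; τ_A = 292.7/1.371 = 213.5 days.
B: γ = 1/√(1 − 0.7725²) = 1/√0.4032 = 1.575; τ_B = 292.7/1.575 = 185.9 days.

|τ_A − τ_B| = 27.7 days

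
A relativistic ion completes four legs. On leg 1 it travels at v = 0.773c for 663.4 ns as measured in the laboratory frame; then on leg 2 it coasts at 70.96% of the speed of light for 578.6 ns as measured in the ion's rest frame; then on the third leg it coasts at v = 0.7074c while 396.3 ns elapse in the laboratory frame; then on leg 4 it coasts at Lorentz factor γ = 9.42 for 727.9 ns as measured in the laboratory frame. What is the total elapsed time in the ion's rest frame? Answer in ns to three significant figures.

τ = 1360 ns

Leg 1: γ = 1/√(1 − 0.773²) = 1/√0.4025 = 1.576; τ_1 = 663.4/1.576 = 420.9 ns.
Leg 2: 578.6 ns is already measured in the ion's rest frame.
Leg 3: γ = 1/√(1 − 0.7074²) = 1/√0.4996 = 1.415; τ_3 = 396.3/1.415 = 280.1 ns.
Leg 4: γ = 9.42; τ_4 = 727.9/9.420 = 77.27 ns.
Total: 420.9 + 578.6 + 280.1 + 77.27 ns.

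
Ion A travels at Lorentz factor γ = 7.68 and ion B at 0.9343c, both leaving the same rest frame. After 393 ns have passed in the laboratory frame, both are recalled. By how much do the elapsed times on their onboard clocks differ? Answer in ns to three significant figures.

A: γ = 7.68; τ_A = 393/7.680 = 51.17 ns.
B: γ = 1/√(1 − 0.9343²) = 1/√0.1271 = 2.805; τ_B = 393/2.805 = 140.1 ns.

|τ_A − τ_B| = 88.9 ns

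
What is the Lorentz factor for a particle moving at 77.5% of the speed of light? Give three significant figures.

γ = 1.58

β = 0.775; γ = 1/√(1 − 0.775²) = 1/√0.3994 = 1.582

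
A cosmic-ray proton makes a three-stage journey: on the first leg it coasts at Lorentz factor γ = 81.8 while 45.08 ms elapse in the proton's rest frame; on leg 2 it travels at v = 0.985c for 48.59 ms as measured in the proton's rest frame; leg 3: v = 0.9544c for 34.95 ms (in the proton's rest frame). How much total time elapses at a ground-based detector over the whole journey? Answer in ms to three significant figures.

Leg 1: γ = 81.8; Δt_1 = 81.80 × 45.08 = 3688 ms.
Leg 2: γ = 1/√(1 − 0.985²) = 1/√0.02977 = 5.795; Δt_2 = 5.795 × 48.59 = 281.6 ms.
Leg 3: γ = 1/√(1 − 0.9544²) = 1/√0.08912 = 3.350; Δt_3 = 3.350 × 34.95 = 117.1 ms.
Total: 3688 + 281.6 + 117.1 ms.

Δt = 4090 ms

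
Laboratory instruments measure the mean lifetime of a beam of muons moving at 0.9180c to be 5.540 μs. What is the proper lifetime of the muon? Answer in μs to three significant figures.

τ₀ = 2.20 μs

γ = 1/√(1 − 0.9180²) = 1/√0.1573 = 2.522
The lab-frame lifetime is the dilated interval; the proper lifetime is τ₀ = Δt/γ = 5.540/2.522 μs.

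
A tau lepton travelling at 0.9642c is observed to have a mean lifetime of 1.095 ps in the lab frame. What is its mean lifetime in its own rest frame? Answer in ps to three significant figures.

γ = 1/√(1 − 0.9642²) = 1/√0.07032 = 3.771
The lab-frame lifetime is the dilated interval; the proper lifetime is τ₀ = Δt/γ = 1.095/3.771 ps.

τ₀ = 0.290 ps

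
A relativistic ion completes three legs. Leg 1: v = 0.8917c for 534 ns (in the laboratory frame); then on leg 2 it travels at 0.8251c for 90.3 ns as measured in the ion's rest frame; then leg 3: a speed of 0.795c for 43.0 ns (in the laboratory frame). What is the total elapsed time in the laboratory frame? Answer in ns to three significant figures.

Δt = 737 ns

Leg 1: 534 ns is already measured in the laboratory frame.
Leg 2: γ = 1/√(1 − 0.8251²) = 1/√0.3192 = 1.770; Δt_2 = 1.770 × 90.3 = 159.8 ns.
Leg 3: 43.0 ns is already measured in the laboratory frame.
Total: 534.0 + 159.8 + 43.00 ns.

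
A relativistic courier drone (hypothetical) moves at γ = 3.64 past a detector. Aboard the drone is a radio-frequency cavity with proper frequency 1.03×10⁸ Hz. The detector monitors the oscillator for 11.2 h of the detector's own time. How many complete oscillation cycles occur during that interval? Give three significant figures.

γ = 3.64
During 11.2 h of lab time, the oscillator's proper time advances by τ = Δt/γ = 11.2/3.640 = 3.077 h = 1.108×10⁴ s.
N = f × τ = 1.03×10⁸ × 1.108×10⁴ = 1.141×10¹².

N = 1.14×10¹²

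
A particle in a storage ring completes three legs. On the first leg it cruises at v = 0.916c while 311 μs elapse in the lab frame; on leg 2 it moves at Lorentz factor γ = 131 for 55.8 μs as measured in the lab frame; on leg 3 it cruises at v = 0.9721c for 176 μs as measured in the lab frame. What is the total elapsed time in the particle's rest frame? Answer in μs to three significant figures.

Leg 1: γ = 1/√(1 − 0.916²) = 1/√0.1609 = 2.493; τ_1 = 311/2.493 = 124.8 μs.
Leg 2: γ = 131; τ_2 = 55.8/131.0 = 0.4260 μs.
Leg 3: γ = 1/√(1 − 0.9721²) = 1/√0.05502 = 4.263; τ_3 = 176/4.263 = 41.28 μs.
Total: 124.8 + 0.4260 + 41.28 μs.

τ = 166 μs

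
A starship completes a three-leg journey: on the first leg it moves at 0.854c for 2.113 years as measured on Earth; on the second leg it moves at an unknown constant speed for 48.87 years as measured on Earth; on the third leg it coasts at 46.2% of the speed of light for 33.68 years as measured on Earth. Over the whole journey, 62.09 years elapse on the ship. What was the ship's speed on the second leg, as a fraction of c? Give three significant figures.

β = 0.771

Leg 1: γ = 1/√(1 − 0.854²) = 1/√0.2707 = 1.922; τ_1 = 2.113/1.922 = 1.099 years.
Leg 2: speed unknown; τ_2 = 48.87/γ_2.
Leg 3: β = 0.462; γ = 1/√(1 − 0.462²) = 1/√0.7866 = 1.128; τ_3 = 33.68/1.128 = 29.87 years.
Total proper time: 1.099 + τ_2 + 29.87 = 62.09, so τ_2 = 62.09 − 30.97 = 31.12 years.
γ_2 = 48.87/31.12 = 1.570; β = √(1 − 1/γ²) = √0.5945.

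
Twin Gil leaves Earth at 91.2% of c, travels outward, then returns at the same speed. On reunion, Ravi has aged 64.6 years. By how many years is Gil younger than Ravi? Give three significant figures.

β = 0.912; γ = 1/√(1 − 0.912²) = 1/√0.1683 = 2.438
Gil's elapsed proper time: τ = 64.6/2.438 = 26.50 years.
Age gap = Δt − τ = 64.6 − 26.50 years.

Δt − τ = 38.1 years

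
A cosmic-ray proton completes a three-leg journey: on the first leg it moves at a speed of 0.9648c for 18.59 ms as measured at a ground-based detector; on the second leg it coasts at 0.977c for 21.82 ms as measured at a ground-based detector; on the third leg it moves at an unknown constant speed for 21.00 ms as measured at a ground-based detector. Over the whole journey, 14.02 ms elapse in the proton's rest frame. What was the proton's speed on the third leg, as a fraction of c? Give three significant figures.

β = 0.977

Leg 1: γ = 1/√(1 − 0.9648²) = 1/√0.06916 = 3.803; τ_1 = 18.59/3.803 = 4.889 ms.
Leg 2: γ = 1/√(1 − 0.977²) = 1/√0.04547 = 4.690; τ_2 = 21.82/4.690 = 4.653 ms.
Leg 3: speed unknown; τ_3 = 21.00/γ_3.
Total proper time: 4.889 + 4.653 + τ_3 = 14.02, so τ_3 = 14.02 − 9.542 = 4.478 ms.
γ_3 = 21.00/4.478 = 4.689; β = √(1 − 1/γ²) = √0.9545.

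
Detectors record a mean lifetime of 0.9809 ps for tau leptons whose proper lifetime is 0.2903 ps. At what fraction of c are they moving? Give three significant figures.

v = 0.955c

γ = Δt/τ₀ = 0.9809/0.2903 = 3.379
β = √(1 − 1/γ²) = √(1 − 0.08759) = √0.9124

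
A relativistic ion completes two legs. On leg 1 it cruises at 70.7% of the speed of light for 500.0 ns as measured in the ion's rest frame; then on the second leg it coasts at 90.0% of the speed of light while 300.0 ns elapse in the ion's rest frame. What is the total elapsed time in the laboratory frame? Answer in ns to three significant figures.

Δt = 1400 ns

Leg 1: β = 0.707; γ = 1/√(1 − 0.707²) = 1/√0.5002 = 1.414; Δt_1 = 1.414 × 500.0 = 707.0 ns.
Leg 2: β = 0.900; γ = 1/√(1 − 0.900²) = 1/√0.1900 = 2.294; Δt_2 = 2.294 × 300.0 = 688.2 ns.
Total: 707.0 + 688.2 ns.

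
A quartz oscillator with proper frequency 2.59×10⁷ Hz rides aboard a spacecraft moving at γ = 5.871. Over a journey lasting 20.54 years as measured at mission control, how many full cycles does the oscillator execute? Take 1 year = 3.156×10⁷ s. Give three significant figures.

γ = 5.871
The oscillator's own cycle count is N = f × τ where τ is the proper time aboard the spacecraft. τ = Δt/γ = 20.54/5.871 = 3.499 years = 1.104×10⁸ s.
N = 2.59×10⁷ × 1.104×10⁸ = 2.860×10¹⁵.

N = 2.86×10¹⁵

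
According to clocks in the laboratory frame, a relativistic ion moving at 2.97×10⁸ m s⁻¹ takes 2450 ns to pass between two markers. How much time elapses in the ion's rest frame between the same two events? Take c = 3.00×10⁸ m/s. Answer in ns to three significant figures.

β = 2.97×10⁸/3.00×10⁸ = 0.9900; γ = 1/√(1 − 0.9900²) = 7.089
The interval measured in the laboratory frame is the dilated one; the clock in the ion's rest frame measures the proper time τ = Δt/γ = 2450/7.089 ns.

τ = 346 ns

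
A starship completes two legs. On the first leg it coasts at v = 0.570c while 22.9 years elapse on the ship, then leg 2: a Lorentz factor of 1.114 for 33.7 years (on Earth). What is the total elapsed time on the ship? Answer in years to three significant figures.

τ = 53.2 years

Leg 1: 22.9 years is already measured on the ship.
Leg 2: γ = 1.114; τ_2 = 33.7/1.114 = 30.25 years.
Total: 22.90 + 30.25 years.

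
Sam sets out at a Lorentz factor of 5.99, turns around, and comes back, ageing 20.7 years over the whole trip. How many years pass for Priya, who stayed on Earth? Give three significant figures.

γ = 5.99
Earth-frame duration is the dilated interval: Δt = γτ = 5.990 × 20.7 years.

Δt = 124 years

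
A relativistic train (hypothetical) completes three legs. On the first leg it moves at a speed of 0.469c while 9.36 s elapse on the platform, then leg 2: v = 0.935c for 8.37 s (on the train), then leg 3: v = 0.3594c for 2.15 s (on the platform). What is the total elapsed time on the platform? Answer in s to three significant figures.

Leg 1: 9.36 s is already measured on the platform.
Leg 2: γ = 1/√(1 − 0.935²) = 1/√0.1258 = 2.820; Δt_2 = 2.820 × 8.37 = 23.60 s.
Leg 3: 2.15 s is already measured on the platform.
Total: 9.360 + 23.60 + 2.150 s.

Δt = 35.1 s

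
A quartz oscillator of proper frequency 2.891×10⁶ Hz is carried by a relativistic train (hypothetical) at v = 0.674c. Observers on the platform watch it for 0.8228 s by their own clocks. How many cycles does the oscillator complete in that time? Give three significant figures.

N = 1.76×10⁶

γ = 1/√(1 − 0.674²) = 1/√0.5457 = 1.354
During 0.8228 s of lab time, the oscillator's proper time advances by τ = Δt/γ = 0.8228/1.354 = 0.6078 s = 6.078×10⁻¹ s.
N = f × τ = 2.891×10⁶ × 6.078×10⁻¹ = 1.757×10⁶.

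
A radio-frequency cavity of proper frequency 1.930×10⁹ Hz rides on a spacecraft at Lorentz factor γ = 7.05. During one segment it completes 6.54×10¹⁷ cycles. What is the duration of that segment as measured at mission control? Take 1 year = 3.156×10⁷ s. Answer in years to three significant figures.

Δt = 75.7 years

γ = 7.05
Proper time for N cycles: τ = N/f = 6.54×10¹⁷/(1.930×10⁹) = 3.389×10⁸ s = 10.74 years.
Lab-frame duration Δt = γτ = 7.050 × 10.74 = 75.70 years.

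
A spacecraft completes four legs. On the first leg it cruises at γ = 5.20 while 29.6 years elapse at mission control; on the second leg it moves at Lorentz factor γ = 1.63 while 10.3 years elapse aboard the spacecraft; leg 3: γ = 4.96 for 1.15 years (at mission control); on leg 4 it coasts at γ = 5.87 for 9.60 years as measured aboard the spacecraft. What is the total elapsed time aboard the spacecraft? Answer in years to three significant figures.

τ = 25.8 years

Leg 1: γ = 5.20; τ_1 = 29.6/5.200 = 5.692 years.
Leg 2: 10.3 years is already measured aboard the spacecraft.
Leg 3: γ = 4.96; τ_3 = 1.15/4.960 = 0.2319 years.
Leg 4: 9.60 years is already measured aboard the spacecraft.
Total: 5.692 + 10.30 + 0.2319 + 9.600 years.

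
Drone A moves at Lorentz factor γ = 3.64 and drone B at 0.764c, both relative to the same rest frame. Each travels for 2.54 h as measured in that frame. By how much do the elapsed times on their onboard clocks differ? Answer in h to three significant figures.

A: γ = 3.64; τ_A = 2.54/3.640 = 0.6978 h.
B: γ = 1/√(1 − 0.764²) = 1/√0.4163 = 1.550; τ_B = 2.54/1.550 = 1.639 h.

|τ_A − τ_B| = 0.941 h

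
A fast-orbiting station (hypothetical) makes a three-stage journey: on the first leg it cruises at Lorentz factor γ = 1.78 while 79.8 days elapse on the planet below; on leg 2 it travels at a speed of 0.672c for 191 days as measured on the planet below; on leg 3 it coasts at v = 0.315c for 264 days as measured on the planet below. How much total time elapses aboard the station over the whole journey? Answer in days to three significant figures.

τ = 437 days

Leg 1: γ = 1.78; τ_1 = 79.8/1.780 = 44.83 days.
Leg 2: γ = 1/√(1 − 0.672²) = 1/√0.5484 = 1.350; τ_2 = 191/1.350 = 141.4 days.
Leg 3: γ = 1/√(1 − 0.315²) = 1/√0.9008 = 1.054; τ_3 = 264/1.054 = 250.6 days.
Total: 44.83 + 141.4 + 250.6 days.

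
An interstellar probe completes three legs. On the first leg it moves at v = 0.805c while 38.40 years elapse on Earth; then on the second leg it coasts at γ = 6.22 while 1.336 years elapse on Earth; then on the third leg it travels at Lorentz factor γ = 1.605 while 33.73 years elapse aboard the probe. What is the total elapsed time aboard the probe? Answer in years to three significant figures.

τ = 56.7 years

Leg 1: γ = 1/√(1 − 0.805²) = 1/√0.3520 = 1.686; τ_1 = 38.40/1.686 = 22.78 years.
Leg 2: γ = 6.22; τ_2 = 1.336/6.220 = 0.2148 years.
Leg 3: 33.73 years is already measured aboard the probe.
Total: 22.78 + 0.2148 + 33.73 years.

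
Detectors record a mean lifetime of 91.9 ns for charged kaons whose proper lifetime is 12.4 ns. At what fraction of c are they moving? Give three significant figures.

β = 0.991

γ = Δt/τ₀ = 91.9/12.4 = 7.411
β = √(1 − 1/γ²) = √(1 − 0.01821) = √0.9818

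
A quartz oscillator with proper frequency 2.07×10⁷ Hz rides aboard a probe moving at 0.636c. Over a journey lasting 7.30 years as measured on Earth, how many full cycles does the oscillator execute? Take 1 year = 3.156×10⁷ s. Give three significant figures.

γ = 1/√(1 − 0.636²) = 1/√0.5955 = 1.296
The oscillator's own cycle count is N = f × τ where τ is the proper time aboard the probe. τ = Δt/γ = 7.30/1.296 = 5.633 years = 1.778×10⁸ s.
N = 2.07×10⁷ × 1.778×10⁸ = 3.680×10¹⁵.

N = 3.68×10¹⁵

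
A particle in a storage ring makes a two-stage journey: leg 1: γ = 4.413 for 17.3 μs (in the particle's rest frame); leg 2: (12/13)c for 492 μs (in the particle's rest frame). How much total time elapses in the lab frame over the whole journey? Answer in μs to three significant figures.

Δt = 1360 μs

Leg 1: γ = 4.413; Δt_1 = 4.413 × 17.3 = 76.34 μs.
Leg 2: γ = 1/√(1 − (12/13)²) = 13/5 = 2.600; Δt_2 = 2.600 × 492 = 1279 μs.
Total: 76.34 + 1279 μs.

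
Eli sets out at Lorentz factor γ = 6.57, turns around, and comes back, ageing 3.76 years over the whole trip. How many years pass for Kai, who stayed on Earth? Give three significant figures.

γ = 6.57
Earth-frame duration is the dilated interval: Δt = γτ = 6.570 × 3.76 years.

Δt = 24.7 years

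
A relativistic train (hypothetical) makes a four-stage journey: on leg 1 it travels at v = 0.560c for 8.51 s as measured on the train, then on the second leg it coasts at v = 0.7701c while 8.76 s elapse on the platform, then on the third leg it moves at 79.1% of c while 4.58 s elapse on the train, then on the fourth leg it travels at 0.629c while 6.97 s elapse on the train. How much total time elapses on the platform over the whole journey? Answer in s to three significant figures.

Leg 1: γ = 1/√(1 − 0.560²) = 1/√0.6864 = 1.207; Δt_1 = 1.207 × 8.51 = 10.27 s.
Leg 2: 8.76 s is already measured on the platform.
Leg 3: β = 0.791; γ = 1/√(1 − 0.791²) = 1/√0.3743 = 1.634; Δt_3 = 1.634 × 4.58 = 7.486 s.
Leg 4: γ = 1/√(1 − 0.629²) = 1/√0.6044 = 1.286; Δt_4 = 1.286 × 6.97 = 8.966 s.
Total: 10.27 + 8.760 + 7.486 + 8.966 s.

Δt = 35.5 s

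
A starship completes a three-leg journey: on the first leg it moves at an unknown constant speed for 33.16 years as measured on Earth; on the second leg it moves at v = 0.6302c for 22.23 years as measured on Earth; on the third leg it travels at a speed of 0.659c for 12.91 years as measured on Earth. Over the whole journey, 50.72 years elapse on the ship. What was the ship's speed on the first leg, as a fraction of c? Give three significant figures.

β = 0.698

Leg 1: speed unknown; τ_1 = 33.16/γ_1.
Leg 2: γ = 1/√(1 − 0.6302²) = 1/√0.6028 = 1.288; τ_2 = 22.23/1.288 = 17.26 years.
Leg 3: γ = 1/√(1 − 0.659²) = 1/√0.5657 = 1.330; τ_3 = 12.91/1.330 = 9.710 years.
Total proper time: τ_1 + 17.26 + 9.710 = 50.72, so τ_1 = 50.72 − 26.97 = 23.75 years.
γ_1 = 33.16/23.75 = 1.396; β = √(1 − 1/γ²) = √0.4870.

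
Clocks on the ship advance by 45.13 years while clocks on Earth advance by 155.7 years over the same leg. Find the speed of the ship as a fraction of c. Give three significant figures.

v = 0.957c

The proper time is measured on the ship (both events occur at the ship's location); Δt is measured on Earth. γ = Δt/τ = 155.7/45.13 = 3.450.
β = √(1 − 1/γ²) = √(1 − 0.08401) = √0.9160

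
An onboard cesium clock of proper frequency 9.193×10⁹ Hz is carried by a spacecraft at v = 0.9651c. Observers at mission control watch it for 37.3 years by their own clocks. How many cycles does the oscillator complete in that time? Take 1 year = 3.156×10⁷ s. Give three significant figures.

γ = 1/√(1 − 0.9651²) = 1/√0.06858 = 3.819
During 37.3 years of lab time, the oscillator's proper time advances by τ = Δt/γ = 37.3/3.819 = 9.768 years = 3.083×10⁸ s.
N = f × τ = 9.193×10⁹ × 3.083×10⁸ = 2.834×10¹⁸.

N = 2.83×10¹⁸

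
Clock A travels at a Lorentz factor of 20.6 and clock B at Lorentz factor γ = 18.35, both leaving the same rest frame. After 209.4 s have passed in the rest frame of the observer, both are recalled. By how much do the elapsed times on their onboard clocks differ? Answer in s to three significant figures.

A: γ = 20.6; τ_A = 209.4/20.60 = 10.17 s.
B: γ = 18.35; τ_B = 209.4/18.35 = 11.41 s.

|τ_A − τ_B| = 1.25 s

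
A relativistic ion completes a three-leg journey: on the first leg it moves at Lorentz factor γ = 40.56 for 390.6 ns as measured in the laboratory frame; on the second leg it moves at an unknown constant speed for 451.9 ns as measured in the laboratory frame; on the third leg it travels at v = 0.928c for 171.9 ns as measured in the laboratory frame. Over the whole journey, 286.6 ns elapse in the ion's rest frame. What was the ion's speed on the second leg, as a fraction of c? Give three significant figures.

β = 0.882

Leg 1: γ = 40.56; τ_1 = 390.6/40.56 = 9.630 ns.
Leg 2: speed unknown; τ_2 = 451.9/γ_2.
Leg 3: γ = 1/√(1 − 0.928²) = 1/√0.1388 = 2.684; τ_3 = 171.9/2.684 = 64.05 ns.
Total proper time: 9.630 + τ_2 + 64.05 = 286.6, so τ_2 = 286.6 − 73.68 = 212.9 ns.
γ_2 = 451.9/212.9 = 2.122; β = √(1 − 1/γ²) = √0.7780.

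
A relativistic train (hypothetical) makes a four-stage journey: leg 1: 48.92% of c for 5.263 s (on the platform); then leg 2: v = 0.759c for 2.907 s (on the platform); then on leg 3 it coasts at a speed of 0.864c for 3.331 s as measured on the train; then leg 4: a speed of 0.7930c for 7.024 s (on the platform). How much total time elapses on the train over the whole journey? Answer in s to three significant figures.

Leg 1: β = 0.4892; γ = 1/√(1 − 0.4892²) = 1/√0.7607 = 1.147; τ_1 = 5.263/1.147 = 4.590 s.
Leg 2: γ = 1/√(1 − 0.759²) = 1/√0.4239 = 1.536; τ_2 = 2.907/1.536 = 1.893 s.
Leg 3: 3.331 s is already measured on the train.
Leg 4: γ = 1/√(1 − 0.7930²) = 1/√0.3712 = 1.641; τ_4 = 7.024/1.641 = 4.279 s.
Total: 4.590 + 1.893 + 3.331 + 4.279 s.

τ = 14.1 s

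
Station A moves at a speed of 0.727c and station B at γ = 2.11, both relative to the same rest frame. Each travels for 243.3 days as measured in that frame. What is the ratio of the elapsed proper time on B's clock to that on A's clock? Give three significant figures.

A: γ = 1/√(1 − 0.727²) = 1/√0.4715 = 1.456. B: γ = 2.11.
τ_A/τ_B = γ_B/γ_A = 2.110/1.456 = 1.449, so τ_B/τ_A = 0.6902.

τ_B/τ_A = 0.690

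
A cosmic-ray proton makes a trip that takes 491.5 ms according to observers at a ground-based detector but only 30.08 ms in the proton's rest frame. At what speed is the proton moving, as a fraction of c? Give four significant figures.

The proper time is measured in the proton's rest frame (both events occur at the proton's location); Δt is measured at a ground-based detector. γ = Δt/τ = 491.5/30.08 = 16.34.
β = √(1 − 1/γ²) = √(1 − 0.003745) = √0.9963

v = 0.9981c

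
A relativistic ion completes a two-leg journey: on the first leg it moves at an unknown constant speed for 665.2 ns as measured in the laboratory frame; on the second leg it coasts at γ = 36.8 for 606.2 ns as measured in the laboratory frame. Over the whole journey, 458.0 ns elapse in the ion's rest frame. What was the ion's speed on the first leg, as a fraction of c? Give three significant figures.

β = 0.748

Leg 1: speed unknown; τ_1 = 665.2/γ_1.
Leg 2: γ = 36.8; τ_2 = 606.2/36.80 = 16.47 ns.
Total proper time: τ_1 + 16.47 = 458.0, so τ_1 = 458.0 − 16.47 = 441.5 ns.
γ_1 = 665.2/441.5 = 1.507; β = √(1 − 1/γ²) = √0.5594.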